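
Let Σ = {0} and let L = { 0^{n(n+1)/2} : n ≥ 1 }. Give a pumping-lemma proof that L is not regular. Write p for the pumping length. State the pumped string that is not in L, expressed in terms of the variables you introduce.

Toward a contradiction, assume L is regular with pumping length p.
Take w = 0^{p(p+1)/2} ∈ L with |w| = p(p+1)/2 ≥ p.
By the pumping lemma, w = xyz with |xy| ≤ p and |y| ≥ 1.
Then y = 0^k for some k with 1 ≤ k ≤ p.
Pump with i = 2: xy^2z = 0^{p(p+1)/2+k}. Since 1 ≤ k ≤ p, p(p+1)/2 < p(p+1)/2+k ≤ p(p+1)/2+p < (p+1)(p+2)/2, so p(p+1)/2+k is strictly between consecutive triangular numbers. So xy^2z ∉ L.
This contradicts the pumping lemma, so L is not regular.

0^{p(p+1)/2+k}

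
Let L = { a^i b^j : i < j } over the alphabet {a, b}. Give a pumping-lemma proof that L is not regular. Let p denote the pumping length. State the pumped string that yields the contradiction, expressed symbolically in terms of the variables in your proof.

a^{p+k} b^{p+1}

Suppose for contradiction that L is regular, and let p be the pumping length.
Choose w = a^p b^{p+1} ∈ L, with |w| = 2p+1 ≥ p.
By the pumping lemma, w = xyz with |xy| ≤ p and y is nonempty.
The first p characters of w are a's, so xy (and hence y) consists only of a's. Write y = a^k, 1 ≤ k ≤ p.
Consider xy^2z = a^{p+k} b^{p+1}. Since k ≥ 1, the a-count p+k is at least p+1, so i < j fails; thus xy^2z ∉ L.
This is a contradiction; hence L is not regular.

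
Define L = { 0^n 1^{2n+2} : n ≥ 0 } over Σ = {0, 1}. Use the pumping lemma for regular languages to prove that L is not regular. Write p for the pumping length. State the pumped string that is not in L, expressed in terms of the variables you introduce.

Assume L is regular; let p be its pumping constant.
Choose w = 0^p 1^{2p+2}, which is in L with |w| = 3p+2 ≥ p.
The pumping lemma gives a decomposition w = xyz where |xy| ≤ p and |y| > 0.
The first p characters of w are 0's, so xy (and hence y) consists only of 0's. Write y = 0^k, 1 ≤ k ≤ p.
Pump with i = 2: xy^2z = 0^{p+k} 1^{2p+2}. For this to lie in L we would need 2p+2 = 2(p+k)+2, which forces k = 0. But k ≥ 1, so xy^2z ∉ L.
Contradiction. Therefore L is not regular.

0^{p+k} 1^{2p+2}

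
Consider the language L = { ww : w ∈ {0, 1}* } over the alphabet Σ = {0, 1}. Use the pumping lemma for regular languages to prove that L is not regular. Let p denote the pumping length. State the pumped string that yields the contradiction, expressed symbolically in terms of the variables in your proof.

Assume L is regular; let p be its pumping constant.
Take w = 0^p 1^p 0^p 1^p = uu where u = 0^p1^p; then w ∈ L and |w| = 4p ≥ p.
Write w = xyz as guaranteed by the lemma, with |xy| ≤ p and |y| > 0.
Since the first p symbols of w are all 0's and |xy| ≤ p, y lies entirely in the leading 0-block: y = 0^k for some k with 1 ≤ k ≤ p.
Pump with i = 2: xy^2z = 0^{p+k} 1^p 0^p 1^p, of length 4p+k. Suppose this equals vv. The string starts with 0 and ends with 1, so v does too; thus the boundary between the two copies of v is a 1→0 transition. There is exactly one such transition, at position 2p+k, so |v| = 2p+k and |vv| = 4p+2k ≠ 4p+k since k ≥ 1. So xy^2z ∉ L.
This contradicts the pumping lemma, so L is not regular.

0^{p+k} 1^p 0^p 1^p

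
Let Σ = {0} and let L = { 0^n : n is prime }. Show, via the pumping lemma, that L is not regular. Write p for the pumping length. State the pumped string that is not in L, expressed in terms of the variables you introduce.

Assume L is regular. Let p be the pumping length given by the pumping lemma.
Let q be a prime with q ≥ p+2 (infinitely many primes exist), and take w = 0^q ∈ L with |w| = q ≥ p.
Write w = xyz as guaranteed by the lemma, with |xy| ≤ p and |y| > 0.
Then y = 0^k for some k with 1 ≤ k ≤ p.
Since 1 ≤ k ≤ p, |xz| = q-k. Pump with i = q+1: |xy^{q+1}z| = (q-k)+(q+1)k = q+qk = q(1+k), which is composite (both factors ≥ 2). So xy^{q+1}z = 0^{q(1+k)} ∉ L.
Contradiction. Therefore L is not regular.

0^{q(1+k)}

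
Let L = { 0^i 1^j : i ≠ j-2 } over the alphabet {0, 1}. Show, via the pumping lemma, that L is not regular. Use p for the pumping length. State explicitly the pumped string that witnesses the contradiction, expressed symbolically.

Assume L is regular. Let p be the pumping length given by the pumping lemma.
Choose w = 0^p 1^{p+p!+2}. Since p ≠ (p+p!+2)-2 = p+p!, w ∈ L; and |w| ≥ p.
The pumping lemma gives a decomposition w = xyz where |xy| ≤ p and |y| ≥ 1.
The first p characters of w are 0's, so xy (and hence y) consists only of 0's. Write y = 0^k, 1 ≤ k ≤ p.
Since 1 ≤ k ≤ p, k divides p!; set t = 1 + p!/k. Then xy^t z has p + (p!/k)·k = p + p! copies of 0. Now the 0-count is p+p! and (1-count)-2 = (p+p!+2)-2 = p+p!, so i ≠ j-2 fails. So xy^t z = 0^{p+p!} 1^{p+p!+2} ∉ L.
This contradicts the pumping lemma, so L is not regular.

0^{p+p!} 1^{p+p!+2}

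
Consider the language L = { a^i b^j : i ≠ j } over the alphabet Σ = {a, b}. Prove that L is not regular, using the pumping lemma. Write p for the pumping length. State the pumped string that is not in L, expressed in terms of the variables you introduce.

Suppose for contradiction that L is regular, and let p be the pumping length.
Choose w = a^p b^{p+p!}. Since p ≠ p+p!, w ∈ L; and |w| ≥ p.
Write w = xyz as guaranteed by the lemma, with |xy| ≤ p and |y| ≥ 1.
Since the first p symbols of w are all a's and |xy| ≤ p, y lies entirely in the leading a-block: y = a^k for some k with 1 ≤ k ≤ p.
Since 1 ≤ k ≤ p, k divides p!; set t = 1 + p!/k. Then xy^t z has p + (p!/k)·k = p + p! copies of a. Now the a-count equals the b-count, so i ≠ j fails. So xy^t z = a^{p+p!} b^{p+p!} ∉ L.
This is a contradiction; hence L is not regular.

a^{p+p!} b^{p+p!}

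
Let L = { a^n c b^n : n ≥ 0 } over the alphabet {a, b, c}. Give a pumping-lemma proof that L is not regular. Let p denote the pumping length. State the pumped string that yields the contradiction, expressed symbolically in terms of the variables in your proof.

a^{p+k} c b^p

Assume L is regular. Let p be the pumping length given by the pumping lemma.
Take w = a^p c b^p ∈ L with |w| = 2p+1 ≥ p.
By the pumping lemma, w = xyz with |xy| ≤ p and |y| ≥ 1.
Because |xy| ≤ p and w begins with p copies of a, we have y = a^k with 1 ≤ k ≤ p.
Pump with i = 2: xy^2z = a^{p+k} c b^p, which would require p+k = p. But k ≥ 1, so xy^2z ∉ L.
Contradiction. Therefore L is not regular.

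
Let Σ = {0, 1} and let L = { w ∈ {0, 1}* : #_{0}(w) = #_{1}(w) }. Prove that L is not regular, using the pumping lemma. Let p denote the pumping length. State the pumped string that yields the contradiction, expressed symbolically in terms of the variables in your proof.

Assume L is regular. Let p be the pumping length given by the pumping lemma.
Choose w = 0^p 1^p ∈ L with |w| = 2p ≥ p.
The pumping lemma gives a decomposition w = xyz where |xy| ≤ p and y is nonempty.
Because |xy| ≤ p and w begins with p copies of 0, we have y = 0^k with 1 ≤ k ≤ p.
Pump with i = 2: xy^2z = 0^{p+k} 1^p has p+k occurrences of 0 but only p of 1. Since k ≥ 1 the counts differ, so xy^2z ∉ L.
Contradiction. Therefore L is not regular.

0^{p+k} 1^p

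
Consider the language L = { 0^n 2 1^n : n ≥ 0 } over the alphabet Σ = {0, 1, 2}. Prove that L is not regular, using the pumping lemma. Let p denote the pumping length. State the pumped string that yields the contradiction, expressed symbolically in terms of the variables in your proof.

Assume L is regular; let p be its pumping constant.
Take w = 0^p 2 1^p ∈ L with |w| = 2p+1 ≥ p.
The pumping lemma gives a decomposition w = xyz where |xy| ≤ p and y is nonempty.
The first p characters of w are 0's, so xy (and hence y) consists only of 0's. Write y = 0^k, 1 ≤ k ≤ p.
Pump with i = 2: xy^2z = 0^{p+k} 2 1^p, which would require p+k = p. But k ≥ 1, so xy^2z ∉ L.
Contradiction. Therefore L is not regular.

0^{p+k} 2 1^p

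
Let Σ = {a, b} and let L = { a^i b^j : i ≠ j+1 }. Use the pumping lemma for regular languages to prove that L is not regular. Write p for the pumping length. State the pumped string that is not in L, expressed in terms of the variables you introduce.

Assume L is regular. Let p be the pumping length given by the pumping lemma.
Choose w = a^p b^{p+p!-1}. Since p ≠ (p+p!-1)+1 = p+p!, w ∈ L; and |w| ≥ p.
Write w = xyz as guaranteed by the lemma, with |xy| ≤ p and |y| > 0.
The first p characters of w are a's, so xy (and hence y) consists only of a's. Write y = a^k, 1 ≤ k ≤ p.
Since 1 ≤ k ≤ p, k divides p!; set t = 1 + p!/k. Then xy^t z has p + (p!/k)·k = p + p! copies of a. Now the a-count is p+p! and (b-count)+1 = (p+p!-1)+1 = p+p!, so i ≠ j+1 fails. So xy^t z = a^{p+p!} b^{p+p!-1} ∉ L.
This contradicts the pumping lemma, so L is not regular.

a^{p+p!} b^{p+p!-1}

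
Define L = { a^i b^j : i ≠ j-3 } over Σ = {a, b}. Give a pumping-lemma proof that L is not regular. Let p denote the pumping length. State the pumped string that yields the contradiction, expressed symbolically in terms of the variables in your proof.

Toward a contradiction, assume L is regular with pumping length p.
Choose w = a^p b^{p+p!+3}. Since p ≠ (p+p!+3)-3 = p+p!, w ∈ L; and |w| ≥ p.
By the pumping lemma, w = xyz with |xy| ≤ p and |y| > 0.
Because |xy| ≤ p and w begins with p copies of a, we have y = a^k with 1 ≤ k ≤ p.
Since 1 ≤ k ≤ p, k divides p!; set t = 1 + p!/k. Then xy^t z has p + (p!/k)·k = p + p! copies of a. Now the a-count is p+p! and (b-count)-3 = (p+p!+3)-3 = p+p!, so i ≠ j-3 fails. So xy^t z = a^{p+p!} b^{p+p!+3} ∉ L.
This contradicts the pumping lemma, so L is not regular.

a^{p+p!} b^{p+p!+3}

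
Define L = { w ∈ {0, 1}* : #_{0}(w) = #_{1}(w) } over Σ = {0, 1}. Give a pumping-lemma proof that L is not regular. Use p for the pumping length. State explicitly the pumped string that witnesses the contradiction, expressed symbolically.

0^{p+k} 1^p

Assume L is regular; let p be its pumping constant.
Choose w = 0^p 1^p ∈ L with |w| = 2p ≥ p.
By the pumping lemma, w = xyz with |xy| ≤ p and y is nonempty.
Since the first p symbols of w are all 0's and |xy| ≤ p, y lies entirely in the leading 0-block: y = 0^k for some k with 1 ≤ k ≤ p.
Pump with i = 2: xy^2z = 0^{p+k} 1^p has p+k occurrences of 0 but only p of 1. Since k ≥ 1 the counts differ, so xy^2z ∉ L.
Contradiction. Therefore L is not regular.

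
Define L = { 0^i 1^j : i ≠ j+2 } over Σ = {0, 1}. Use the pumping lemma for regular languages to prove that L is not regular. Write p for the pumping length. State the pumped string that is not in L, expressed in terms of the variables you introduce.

Assume L is regular. Let p be the pumping length given by the pumping lemma.
Choose w = 0^p 1^{p+p!-2}. Since p ≠ (p+p!-2)+2 = p+p!, w ∈ L; and |w| ≥ p.
The pumping lemma gives a decomposition w = xyz where |xy| ≤ p and |y| > 0.
Since the first p symbols of w are all 0's and |xy| ≤ p, y lies entirely in the leading 0-block: y = 0^k for some k with 1 ≤ k ≤ p.
Since 1 ≤ k ≤ p, k divides p!; set t = 1 + p!/k. Then xy^t z has p + (p!/k)·k = p + p! copies of 0. Now the 0-count is p+p! and (1-count)+2 = (p+p!-2)+2 = p+p!, so i ≠ j+2 fails. So xy^t z = 0^{p+p!} 1^{p+p!-2} ∉ L.
Contradiction. Therefore L is not regular.

0^{p+p!} 1^{p+p!-2}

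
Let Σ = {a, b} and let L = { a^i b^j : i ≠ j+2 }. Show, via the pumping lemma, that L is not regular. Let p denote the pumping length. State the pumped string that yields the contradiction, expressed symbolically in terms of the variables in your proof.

a^{p+p!} b^{p+p!-2}

Assume L is regular. Let p be the pumping length given by the pumping lemma.
Choose w = a^p b^{p+p!-2}. Since p ≠ (p+p!-2)+2 = p+p!, w ∈ L; and |w| ≥ p.
By the pumping lemma, w = xyz with |xy| ≤ p and y is nonempty.
The first p characters of w are a's, so xy (and hence y) consists only of a's. Write y = a^k, 1 ≤ k ≤ p.
Since 1 ≤ k ≤ p, k divides p!; set t = 1 + p!/k. Then xy^t z has p + (p!/k)·k = p + p! copies of a. Now the a-count is p+p! and (b-count)+2 = (p+p!-2)+2 = p+p!, so i ≠ j+2 fails. So xy^t z = a^{p+p!} b^{p+p!-2} ∉ L.
This is a contradiction; hence L is not regular.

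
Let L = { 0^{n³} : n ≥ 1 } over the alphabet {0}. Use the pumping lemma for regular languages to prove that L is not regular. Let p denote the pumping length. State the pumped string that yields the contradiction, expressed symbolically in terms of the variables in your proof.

Toward a contradiction, assume L is regular with pumping length p.
Take w = 0^{p³} ∈ L with |w| = p³ ≥ p.
Write w = xyz as guaranteed by the lemma, with |xy| ≤ p and |y| > 0.
Then y = 0^k for some k with 1 ≤ k ≤ p.
Pump with i = 2: xy^2z = 0^{p³+k}. Since 1 ≤ k ≤ p, p³ < p³+k ≤ p³+p < p³+3p²+3p+1 = (p+1)³, so p³+k is not a perfect cube. So xy^2z ∉ L.
This contradicts the pumping lemma, so L is not regular.

0^{p³+k}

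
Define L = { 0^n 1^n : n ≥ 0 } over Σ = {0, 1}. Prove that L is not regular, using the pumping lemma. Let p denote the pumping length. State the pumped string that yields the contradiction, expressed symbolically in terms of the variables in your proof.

Toward a contradiction, assume L is regular with pumping length p.
Let w = 0^p 1^p ∈ L; note |w| = 2p ≥ p.
Write w = xyz as guaranteed by the lemma, with |xy| ≤ p and |y| ≥ 1.
Because |xy| ≤ p and w begins with p copies of 0, we have y = 0^k with 1 ≤ k ≤ p.
Pump with i = 2: xy^2z = 0^{p+k} 1^p. For this to lie in L we would need p = p+k, which forces k = 0. But k ≥ 1, so xy^2z ∉ L.
Contradiction. Therefore L is not regular.

0^{p+k} 1^p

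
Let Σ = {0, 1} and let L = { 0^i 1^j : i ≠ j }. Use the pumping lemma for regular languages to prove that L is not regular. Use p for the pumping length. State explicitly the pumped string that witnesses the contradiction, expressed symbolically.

0^{p+p!} 1^{p+p!}

Toward a contradiction, assume L is regular with pumping length p.
Choose w = 0^p 1^{p+p!}. Since p ≠ p+p!, w ∈ L; and |w| ≥ p.
Write w = xyz as guaranteed by the lemma, with |xy| ≤ p and |y| ≥ 1.
Because |xy| ≤ p and w begins with p copies of 0, we have y = 0^k with 1 ≤ k ≤ p.
Since 1 ≤ k ≤ p, k divides p!; set t = 1 + p!/k. Then xy^t z has p + (p!/k)·k = p + p! copies of 0. Now the 0-count equals the 1-count, so i ≠ j fails. So xy^t z = 0^{p+p!} 1^{p+p!} ∉ L.
Contradiction. Therefore L is not regular.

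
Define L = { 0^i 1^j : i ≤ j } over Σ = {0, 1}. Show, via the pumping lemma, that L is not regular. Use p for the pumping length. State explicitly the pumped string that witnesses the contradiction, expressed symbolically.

Assume L is regular; let p be its pumping constant.
Choose w = 0^p 1^p ∈ L, with |w| = 2p ≥ p.
The pumping lemma gives a decomposition w = xyz where |xy| ≤ p and y is nonempty.
Because |xy| ≤ p and w begins with p copies of 0, we have y = 0^k with 1 ≤ k ≤ p.
Consider xy^2z = 0^{p+k} 1^p. Since k ≥ 1, the 0-count p+k exceeds the 1-count p, so i ≤ j fails; thus xy^2z ∉ L.
Contradiction. Therefore L is not regular.

0^{p+k} 1^p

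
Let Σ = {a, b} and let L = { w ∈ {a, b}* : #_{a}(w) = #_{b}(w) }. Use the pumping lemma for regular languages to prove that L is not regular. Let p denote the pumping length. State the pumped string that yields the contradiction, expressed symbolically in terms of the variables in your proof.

a^{p+k} b^p

Assume L is regular; let p be its pumping constant.
Choose w = a^p b^p ∈ L with |w| = 2p ≥ p.
By the pumping lemma, w = xyz with |xy| ≤ p and |y| > 0.
The first p characters of w are a's, so xy (and hence y) consists only of a's. Write y = a^k, 1 ≤ k ≤ p.
Pump with i = 2: xy^2z = a^{p+k} b^p has p+k occurrences of a but only p of b. Since k ≥ 1 the counts differ, so xy^2z ∉ L.
This contradicts the pumping lemma, so L is not regular.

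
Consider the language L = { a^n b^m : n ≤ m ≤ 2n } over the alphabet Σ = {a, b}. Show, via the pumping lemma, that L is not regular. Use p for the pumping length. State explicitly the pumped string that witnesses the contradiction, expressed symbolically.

Suppose for contradiction that L is regular, and let p be the pumping length.
Take w = a^p b^p ∈ L (since p ≤ p ≤ 2p), with |w| = 2p ≥ p.
Write w = xyz as guaranteed by the lemma, with |xy| ≤ p and |y| ≥ 1.
Because |xy| ≤ p and w begins with p copies of a, we have y = a^k with 1 ≤ k ≤ p.
Pump with i = 2: xy^2z = a^{p+k} b^p. Now n = p+k > p = m, so the condition n ≤ m fails. Thus xy^2z ∉ L.
This is a contradiction; hence L is not regular.

a^{p+k} b^p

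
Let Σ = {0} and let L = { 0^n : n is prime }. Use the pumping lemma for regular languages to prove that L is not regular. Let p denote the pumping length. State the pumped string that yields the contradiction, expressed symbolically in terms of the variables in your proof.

0^{q(1+k)}

Assume L is regular; let p be its pumping constant.
Let q be a prime with q ≥ p+2 (infinitely many primes exist), and take w = 0^q ∈ L with |w| = q ≥ p.
The pumping lemma gives a decomposition w = xyz where |xy| ≤ p and y is nonempty.
Then y = 0^k for some k with 1 ≤ k ≤ p.
Since 1 ≤ k ≤ p, |xz| = q-k. Pump with i = q+1: |xy^{q+1}z| = (q-k)+(q+1)k = q+qk = q(1+k), which is composite (both factors ≥ 2). So xy^{q+1}z = 0^{q(1+k)} ∉ L.
This is a contradiction; hence L is not regular.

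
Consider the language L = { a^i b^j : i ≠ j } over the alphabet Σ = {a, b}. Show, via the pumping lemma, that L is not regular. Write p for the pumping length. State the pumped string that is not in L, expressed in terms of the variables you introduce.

Suppose for contradiction that L is regular, and let p be the pumping length.
Choose w = a^p b^{p+p!}. Since p ≠ p+p!, w ∈ L; and |w| ≥ p.
By the pumping lemma, w = xyz with |xy| ≤ p and |y| > 0.
The first p characters of w are a's, so xy (and hence y) consists only of a's. Write y = a^k, 1 ≤ k ≤ p.
Since 1 ≤ k ≤ p, k divides p!; set t = 1 + p!/k. Then xy^t z has p + (p!/k)·k = p + p! copies of a. Now the a-count equals the b-count, so i ≠ j fails. So xy^t z = a^{p+p!} b^{p+p!} ∉ L.
This is a contradiction; hence L is not regular.

a^{p+p!} b^{p+p!}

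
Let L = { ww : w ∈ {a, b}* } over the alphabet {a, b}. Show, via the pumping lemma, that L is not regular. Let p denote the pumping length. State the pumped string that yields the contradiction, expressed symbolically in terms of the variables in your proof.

a^{p+k} b^p a^p b^p

Suppose for contradiction that L is regular, and let p be the pumping length.
Take w = a^p b^p a^p b^p = uu where u = a^pb^p; then w ∈ L and |w| = 4p ≥ p.
Write w = xyz as guaranteed by the lemma, with |xy| ≤ p and |y| > 0.
Because |xy| ≤ p and w begins with p copies of a, we have y = a^k with 1 ≤ k ≤ p.
Pump with i = 2: xy^2z = a^{p+k} b^p a^p b^p, of length 4p+k. Suppose this equals vv. The string starts with a and ends with b, so v does too; thus the boundary between the two copies of v is a b→a transition. There is exactly one such transition, at position 2p+k, so |v| = 2p+k and |vv| = 4p+2k ≠ 4p+k since k ≥ 1. So xy^2z ∉ L.
This is a contradiction; hence L is not regular.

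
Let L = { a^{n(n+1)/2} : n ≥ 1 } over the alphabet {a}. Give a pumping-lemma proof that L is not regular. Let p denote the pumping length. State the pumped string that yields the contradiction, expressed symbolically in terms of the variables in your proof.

Suppose for contradiction that L is regular, and let p be the pumping length.
Take w = a^{p(p+1)/2} ∈ L with |w| = p(p+1)/2 ≥ p.
Write w = xyz as guaranteed by the lemma, with |xy| ≤ p and |y| > 0.
Then y = a^k for some k with 1 ≤ k ≤ p.
Pump with i = 2: xy^2z = a^{p(p+1)/2+k}. Since 1 ≤ k ≤ p, p(p+1)/2 < p(p+1)/2+k ≤ p(p+1)/2+p < (p+1)(p+2)/2, so p(p+1)/2+k is strictly between consecutive triangular numbers. So xy^2z ∉ L.
This contradicts the pumping lemma, so L is not regular.

a^{p(p+1)/2+k}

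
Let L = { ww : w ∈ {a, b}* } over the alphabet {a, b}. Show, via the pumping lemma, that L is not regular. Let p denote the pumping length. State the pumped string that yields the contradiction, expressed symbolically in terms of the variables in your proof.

Suppose for contradiction that L is regular, and let p be the pumping length.
Take w = a^p b^p a^p b^p = uu where u = a^pb^p; then w ∈ L and |w| = 4p ≥ p.
Write w = xyz as guaranteed by the lemma, with |xy| ≤ p and |y| ≥ 1.
Because |xy| ≤ p and w begins with p copies of a, we have y = a^k with 1 ≤ k ≤ p.
Pump with i = 2: xy^2z = a^{p+k} b^p a^p b^p, of length 4p+k. Suppose this equals vv. The string starts with a and ends with b, so v does too; thus the boundary between the two copies of v is a b→a transition. There is exactly one such transition, at position 2p+k, so |v| = 2p+k and |vv| = 4p+2k ≠ 4p+k since k ≥ 1. So xy^2z ∉ L.
This contradicts the pumping lemma, so L is not regular.

a^{p+k} b^p a^p b^p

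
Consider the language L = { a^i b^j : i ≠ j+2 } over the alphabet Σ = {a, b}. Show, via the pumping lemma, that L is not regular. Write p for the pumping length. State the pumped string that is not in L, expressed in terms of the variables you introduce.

a^{p+p!} b^{p+p!-2}

Toward a contradiction, assume L is regular with pumping length p.
Choose w = a^p b^{p+p!-2}. Since p ≠ (p+p!-2)+2 = p+p!, w ∈ L; and |w| ≥ p.
By the pumping lemma, w = xyz with |xy| ≤ p and |y| > 0.
Because |xy| ≤ p and w begins with p copies of a, we have y = a^k with 1 ≤ k ≤ p.
Since 1 ≤ k ≤ p, k divides p!; set t = 1 + p!/k. Then xy^t z has p + (p!/k)·k = p + p! copies of a. Now the a-count is p+p! and (b-count)+2 = (p+p!-2)+2 = p+p!, so i ≠ j+2 fails. So xy^t z = a^{p+p!} b^{p+p!-2} ∉ L.
This is a contradiction; hence L is not regular.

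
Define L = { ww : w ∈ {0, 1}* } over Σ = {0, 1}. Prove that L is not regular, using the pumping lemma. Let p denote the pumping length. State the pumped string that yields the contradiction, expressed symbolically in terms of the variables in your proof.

Assume L is regular. Let p be the pumping length given by the pumping lemma.
Take w = 0^p 1^p 0^p 1^p = uu where u = 0^p1^p; then w ∈ L and |w| = 4p ≥ p.
Write w = xyz as guaranteed by the lemma, with |xy| ≤ p and |y| > 0.
The first p characters of w are 0's, so xy (and hence y) consists only of 0's. Write y = 0^k, 1 ≤ k ≤ p.
Pump with i = 2: xy^2z = 0^{p+k} 1^p 0^p 1^p, of length 4p+k. Suppose this equals vv. The string starts with 0 and ends with 1, so v does too; thus the boundary between the two copies of v is a 1→0 transition. There is exactly one such transition, at position 2p+k, so |v| = 2p+k and |vv| = 4p+2k ≠ 4p+k since k ≥ 1. So xy^2z ∉ L.
Contradiction. Therefore L is not regular.

0^{p+k} 1^p 0^p 1^p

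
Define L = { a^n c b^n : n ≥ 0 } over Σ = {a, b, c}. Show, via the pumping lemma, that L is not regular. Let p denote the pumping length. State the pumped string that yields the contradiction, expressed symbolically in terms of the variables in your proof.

Assume L is regular; let p be its pumping constant.
Take w = a^p c b^p ∈ L with |w| = 2p+1 ≥ p.
The pumping lemma gives a decomposition w = xyz where |xy| ≤ p and |y| ≥ 1.
The first p characters of w are a's, so xy (and hence y) consists only of a's. Write y = a^k, 1 ≤ k ≤ p.
Pump with i = 2: xy^2z = a^{p+k} c b^p, which would require p+k = p. But k ≥ 1, so xy^2z ∉ L.
This contradicts the pumping lemma, so L is not regular.

a^{p+k} c b^p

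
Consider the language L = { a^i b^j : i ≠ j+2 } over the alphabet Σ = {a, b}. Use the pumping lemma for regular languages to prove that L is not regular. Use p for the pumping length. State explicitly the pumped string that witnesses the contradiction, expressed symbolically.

a^{p+p!} b^{p+p!-2}

Assume L is regular; let p be its pumping constant.
Choose w = a^p b^{p+p!-2}. Since p ≠ (p+p!-2)+2 = p+p!, w ∈ L; and |w| ≥ p.
Write w = xyz as guaranteed by the lemma, with |xy| ≤ p and |y| > 0.
Since the first p symbols of w are all a's and |xy| ≤ p, y lies entirely in the leading a-block: y = a^k for some k with 1 ≤ k ≤ p.
Since 1 ≤ k ≤ p, k divides p!; set t = 1 + p!/k. Then xy^t z has p + (p!/k)·k = p + p! copies of a. Now the a-count is p+p! and (b-count)+2 = (p+p!-2)+2 = p+p!, so i ≠ j+2 fails. So xy^t z = a^{p+p!} b^{p+p!-2} ∉ L.
This contradicts the pumping lemma, so L is not regular.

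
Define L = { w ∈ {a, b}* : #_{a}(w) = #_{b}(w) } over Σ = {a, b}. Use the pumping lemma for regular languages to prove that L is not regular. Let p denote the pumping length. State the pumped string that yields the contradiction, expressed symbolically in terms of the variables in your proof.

a^{p+k} b^p

Assume L is regular. Let p be the pumping length given by the pumping lemma.
Choose w = a^p b^p ∈ L with |w| = 2p ≥ p.
Write w = xyz as guaranteed by the lemma, with |xy| ≤ p and |y| > 0.
Since the first p symbols of w are all a's and |xy| ≤ p, y lies entirely in the leading a-block: y = a^k for some k with 1 ≤ k ≤ p.
Pump with i = 2: xy^2z = a^{p+k} b^p has p+k occurrences of a but only p of b. Since k ≥ 1 the counts differ, so xy^2z ∉ L.
This is a contradiction; hence L is not regular.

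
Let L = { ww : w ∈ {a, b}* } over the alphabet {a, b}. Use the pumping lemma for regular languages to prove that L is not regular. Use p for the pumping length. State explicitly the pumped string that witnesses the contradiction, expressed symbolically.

a^{p+k} b^p a^p b^p

Assume L is regular. Let p be the pumping length given by the pumping lemma.
Take w = a^p b^p a^p b^p = uu where u = a^pb^p; then w ∈ L and |w| = 4p ≥ p.
By the pumping lemma, w = xyz with |xy| ≤ p and |y| > 0.
The first p characters of w are a's, so xy (and hence y) consists only of a's. Write y = a^k, 1 ≤ k ≤ p.
Pump with i = 2: xy^2z = a^{p+k} b^p a^p b^p, of length 4p+k. Suppose this equals vv. The string starts with a and ends with b, so v does too; thus the boundary between the two copies of v is a b→a transition. There is exactly one such transition, at position 2p+k, so |v| = 2p+k and |vv| = 4p+2k ≠ 4p+k since k ≥ 1. So xy^2z ∉ L.
This contradicts the pumping lemma, so L is not regular.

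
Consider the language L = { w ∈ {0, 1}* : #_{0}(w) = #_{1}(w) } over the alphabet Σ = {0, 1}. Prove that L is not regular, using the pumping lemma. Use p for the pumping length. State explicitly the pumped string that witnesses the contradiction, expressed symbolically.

0^{p+k} 1^p

Assume L is regular; let p be its pumping constant.
Choose w = 0^p 1^p ∈ L with |w| = 2p ≥ p.
Write w = xyz as guaranteed by the lemma, with |xy| ≤ p and |y| > 0.
Since the first p symbols of w are all 0's and |xy| ≤ p, y lies entirely in the leading 0-block: y = 0^k for some k with 1 ≤ k ≤ p.
Pump with i = 2: xy^2z = 0^{p+k} 1^p has p+k occurrences of 0 but only p of 1. Since k ≥ 1 the counts differ, so xy^2z ∉ L.
This is a contradiction; hence L is not regular.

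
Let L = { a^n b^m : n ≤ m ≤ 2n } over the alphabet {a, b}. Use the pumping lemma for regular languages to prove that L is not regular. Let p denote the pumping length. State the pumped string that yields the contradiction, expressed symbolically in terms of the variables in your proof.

a^{p+k} b^p

Suppose for contradiction that L is regular, and let p be the pumping length.
Take w = a^p b^p ∈ L (since p ≤ p ≤ 2p), with |w| = 2p ≥ p.
Write w = xyz as guaranteed by the lemma, with |xy| ≤ p and |y| ≥ 1.
The first p characters of w are a's, so xy (and hence y) consists only of a's. Write y = a^k, 1 ≤ k ≤ p.
Pump with i = 2: xy^2z = a^{p+k} b^p. Now n = p+k > p = m, so the condition n ≤ m fails. Thus xy^2z ∉ L.
Contradiction. Therefore L is not regular.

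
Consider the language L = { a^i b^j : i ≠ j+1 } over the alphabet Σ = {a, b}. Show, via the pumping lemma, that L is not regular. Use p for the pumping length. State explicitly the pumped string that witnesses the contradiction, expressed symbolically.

Assume L is regular. Let p be the pumping length given by the pumping lemma.
Choose w = a^p b^{p+p!-1}. Since p ≠ (p+p!-1)+1 = p+p!, w ∈ L; and |w| ≥ p.
Write w = xyz as guaranteed by the lemma, with |xy| ≤ p and y is nonempty.
Since the first p symbols of w are all a's and |xy| ≤ p, y lies entirely in the leading a-block: y = a^k for some k with 1 ≤ k ≤ p.
Since 1 ≤ k ≤ p, k divides p!; set t = 1 + p!/k. Then xy^t z has p + (p!/k)·k = p + p! copies of a. Now the a-count is p+p! and (b-count)+1 = (p+p!-1)+1 = p+p!, so i ≠ j+1 fails. So xy^t z = a^{p+p!} b^{p+p!-1} ∉ L.
Contradiction. Therefore L is not regular.

a^{p+p!} b^{p+p!-1}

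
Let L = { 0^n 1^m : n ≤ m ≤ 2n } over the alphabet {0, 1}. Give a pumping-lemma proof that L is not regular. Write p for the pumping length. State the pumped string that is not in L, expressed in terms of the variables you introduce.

0^{p+k} 1^p

Assume L is regular. Let p be the pumping length given by the pumping lemma.
Take w = 0^p 1^p ∈ L (since p ≤ p ≤ 2p), with |w| = 2p ≥ p.
Write w = xyz as guaranteed by the lemma, with |xy| ≤ p and |y| > 0.
Because |xy| ≤ p and w begins with p copies of 0, we have y = 0^k with 1 ≤ k ≤ p.
Pump with i = 2: xy^2z = 0^{p+k} 1^p. Now n = p+k > p = m, so the condition n ≤ m fails. Thus xy^2z ∉ L.
Contradiction. Therefore L is not regular.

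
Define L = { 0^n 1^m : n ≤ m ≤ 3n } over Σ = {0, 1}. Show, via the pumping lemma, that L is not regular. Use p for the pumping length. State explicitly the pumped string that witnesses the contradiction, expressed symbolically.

Assume L is regular; let p be its pumping constant.
Take w = 0^p 1^p ∈ L (since p ≤ p ≤ 3p), with |w| = 2p ≥ p.
By the pumping lemma, w = xyz with |xy| ≤ p and |y| ≥ 1.
Because |xy| ≤ p and w begins with p copies of 0, we have y = 0^k with 1 ≤ k ≤ p.
Pump with i = 2: xy^2z = 0^{p+k} 1^p. Now n = p+k > p = m, so the condition n ≤ m fails. Thus xy^2z ∉ L.
Contradiction. Therefore L is not regular.

0^{p+k} 1^p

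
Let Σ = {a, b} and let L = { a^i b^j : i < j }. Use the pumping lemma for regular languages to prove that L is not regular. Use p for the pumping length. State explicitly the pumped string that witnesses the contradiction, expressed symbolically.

a^{p+k} b^{p+1}

Assume L is regular. Let p be the pumping length given by the pumping lemma.
Choose w = a^p b^{p+1} ∈ L, with |w| = 2p+1 ≥ p.
The pumping lemma gives a decomposition w = xyz where |xy| ≤ p and y is nonempty.
Because |xy| ≤ p and w begins with p copies of a, we have y = a^k with 1 ≤ k ≤ p.
Consider xy^2z = a^{p+k} b^{p+1}. Since k ≥ 1, the a-count p+k is at least p+1, so i < j fails; thus xy^2z ∉ L.
This contradicts the pumping lemma, so L is not regular.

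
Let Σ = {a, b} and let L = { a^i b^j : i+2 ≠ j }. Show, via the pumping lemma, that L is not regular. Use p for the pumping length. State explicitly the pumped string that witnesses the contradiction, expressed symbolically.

a^{p+p!} b^{p+p!+2}

Assume L is regular; let p be its pumping constant.
Choose w = a^p b^{p+p!+2}. Since p ≠ (p+p!+2)-2 = p+p!, w ∈ L; and |w| ≥ p.
Write w = xyz as guaranteed by the lemma, with |xy| ≤ p and |y| > 0.
Since the first p symbols of w are all a's and |xy| ≤ p, y lies entirely in the leading a-block: y = a^k for some k with 1 ≤ k ≤ p.
Since 1 ≤ k ≤ p, k divides p!; set t = 1 + p!/k. Then xy^t z has p + (p!/k)·k = p + p! copies of a. Now the a-count is p+p! and (b-count)-2 = (p+p!+2)-2 = p+p!, so i+2 ≠ j fails. So xy^t z = a^{p+p!} b^{p+p!+2} ∉ L.
This is a contradiction; hence L is not regular.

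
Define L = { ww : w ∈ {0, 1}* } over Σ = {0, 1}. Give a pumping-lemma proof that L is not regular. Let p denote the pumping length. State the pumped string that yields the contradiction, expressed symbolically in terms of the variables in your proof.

Suppose for contradiction that L is regular, and let p be the pumping length.
Take w = 0^p 1^p 0^p 1^p = uu where u = 0^p1^p; then w ∈ L and |w| = 4p ≥ p.
The pumping lemma gives a decomposition w = xyz where |xy| ≤ p and y is nonempty.
Because |xy| ≤ p and w begins with p copies of 0, we have y = 0^k with 1 ≤ k ≤ p.
Pump with i = 2: xy^2z = 0^{p+k} 1^p 0^p 1^p, of length 4p+k. Suppose this equals vv. The string starts with 0 and ends with 1, so v does too; thus the boundary between the two copies of v is a 1→0 transition. There is exactly one such transition, at position 2p+k, so |v| = 2p+k and |vv| = 4p+2k ≠ 4p+k since k ≥ 1. So xy^2z ∉ L.
Contradiction. Therefore L is not regular.

0^{p+k} 1^p 0^p 1^p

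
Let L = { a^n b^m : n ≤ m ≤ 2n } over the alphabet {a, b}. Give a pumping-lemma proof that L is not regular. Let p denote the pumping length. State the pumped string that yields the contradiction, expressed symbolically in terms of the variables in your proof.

Assume L is regular; let p be its pumping constant.
Take w = a^p b^p ∈ L (since p ≤ p ≤ 2p), with |w| = 2p ≥ p.
Write w = xyz as guaranteed by the lemma, with |xy| ≤ p and y is nonempty.
The first p characters of w are a's, so xy (and hence y) consists only of a's. Write y = a^k, 1 ≤ k ≤ p.
Pump with i = 2: xy^2z = a^{p+k} b^p. Now n = p+k > p = m, so the condition n ≤ m fails. Thus xy^2z ∉ L.
Contradiction. Therefore L is not regular.

a^{p+k} b^p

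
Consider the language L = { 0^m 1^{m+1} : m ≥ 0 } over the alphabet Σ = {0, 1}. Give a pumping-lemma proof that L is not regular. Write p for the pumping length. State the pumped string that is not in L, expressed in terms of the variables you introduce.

Suppose for contradiction that L is regular, and let p be the pumping length.
Take w = 0^p 1^{p+1}. Then w ∈ L and |w| = 2p+1 ≥ p.
By the pumping lemma, w = xyz with |xy| ≤ p and |y| > 0.
Since the first p symbols of w are all 0's and |xy| ≤ p, y lies entirely in the leading 0-block: y = 0^k for some k with 1 ≤ k ≤ p.
Pump with i = 2: xy^2z = 0^{p+k} 1^{p+1}. For this to lie in L we would need p+1 = (p+k)+1, which forces k = 0. But k ≥ 1, so xy^2z ∉ L.
Contradiction. Therefore L is not regular.

0^{p+k} 1^{p+1}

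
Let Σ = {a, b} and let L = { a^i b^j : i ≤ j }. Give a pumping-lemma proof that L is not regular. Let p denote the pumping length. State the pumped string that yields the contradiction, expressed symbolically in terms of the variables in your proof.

Toward a contradiction, assume L is regular with pumping length p.
Choose w = a^p b^p ∈ L, with |w| = 2p ≥ p.
Write w = xyz as guaranteed by the lemma, with |xy| ≤ p and y is nonempty.
Because |xy| ≤ p and w begins with p copies of a, we have y = a^k with 1 ≤ k ≤ p.
Consider xy^2z = a^{p+k} b^p. Since k ≥ 1, the a-count p+k exceeds the b-count p, so i ≤ j fails; thus xy^2z ∉ L.
This contradicts the pumping lemma, so L is not regular.

a^{p+k} b^p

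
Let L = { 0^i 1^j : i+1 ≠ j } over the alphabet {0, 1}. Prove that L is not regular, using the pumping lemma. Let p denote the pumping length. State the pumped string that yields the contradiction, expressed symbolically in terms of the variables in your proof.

Suppose for contradiction that L is regular, and let p be the pumping length.
Choose w = 0^p 1^{p+p!+1}. Since p ≠ (p+p!+1)-1 = p+p!, w ∈ L; and |w| ≥ p.
Write w = xyz as guaranteed by the lemma, with |xy| ≤ p and |y| ≥ 1.
Because |xy| ≤ p and w begins with p copies of 0, we have y = 0^k with 1 ≤ k ≤ p.
Since 1 ≤ k ≤ p, k divides p!; set t = 1 + p!/k. Then xy^t z has p + (p!/k)·k = p + p! copies of 0. Now the 0-count is p+p! and (1-count)-1 = (p+p!+1)-1 = p+p!, so i+1 ≠ j fails. So xy^t z = 0^{p+p!} 1^{p+p!+1} ∉ L.
Contradiction. Therefore L is not regular.

0^{p+p!} 1^{p+p!+1}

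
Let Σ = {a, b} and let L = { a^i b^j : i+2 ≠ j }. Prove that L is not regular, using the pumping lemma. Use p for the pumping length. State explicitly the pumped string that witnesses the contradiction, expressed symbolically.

Assume L is regular; let p be its pumping constant.
Choose w = a^p b^{p+p!+2}. Since p ≠ (p+p!+2)-2 = p+p!, w ∈ L; and |w| ≥ p.
Write w = xyz as guaranteed by the lemma, with |xy| ≤ p and |y| ≥ 1.
The first p characters of w are a's, so xy (and hence y) consists only of a's. Write y = a^k, 1 ≤ k ≤ p.
Since 1 ≤ k ≤ p, k divides p!; set t = 1 + p!/k. Then xy^t z has p + (p!/k)·k = p + p! copies of a. Now the a-count is p+p! and (b-count)-2 = (p+p!+2)-2 = p+p!, so i+2 ≠ j fails. So xy^t z = a^{p+p!} b^{p+p!+2} ∉ L.
This contradicts the pumping lemma, so L is not regular.

a^{p+p!} b^{p+p!+2}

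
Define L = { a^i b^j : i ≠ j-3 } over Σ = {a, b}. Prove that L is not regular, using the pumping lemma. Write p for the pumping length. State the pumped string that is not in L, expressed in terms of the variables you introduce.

Assume L is regular. Let p be the pumping length given by the pumping lemma.
Choose w = a^p b^{p+p!+3}. Since p ≠ (p+p!+3)-3 = p+p!, w ∈ L; and |w| ≥ p.
By the pumping lemma, w = xyz with |xy| ≤ p and |y| ≥ 1.
Since the first p symbols of w are all a's and |xy| ≤ p, y lies entirely in the leading a-block: y = a^k for some k with 1 ≤ k ≤ p.
Since 1 ≤ k ≤ p, k divides p!; set t = 1 + p!/k. Then xy^t z has p + (p!/k)·k = p + p! copies of a. Now the a-count is p+p! and (b-count)-3 = (p+p!+3)-3 = p+p!, so i ≠ j-3 fails. So xy^t z = a^{p+p!} b^{p+p!+3} ∉ L.
Contradiction. Therefore L is not regular.

a^{p+p!} b^{p+p!+3}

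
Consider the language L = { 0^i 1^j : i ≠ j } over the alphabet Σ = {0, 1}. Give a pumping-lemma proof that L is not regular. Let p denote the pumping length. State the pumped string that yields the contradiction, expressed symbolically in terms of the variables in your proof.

Toward a contradiction, assume L is regular with pumping length p.
Choose w = 0^p 1^{p+p!}. Since p ≠ p+p!, w ∈ L; and |w| ≥ p.
The pumping lemma gives a decomposition w = xyz where |xy| ≤ p and y is nonempty.
Because |xy| ≤ p and w begins with p copies of 0, we have y = 0^k with 1 ≤ k ≤ p.
Since 1 ≤ k ≤ p, k divides p!; set t = 1 + p!/k. Then xy^t z has p + (p!/k)·k = p + p! copies of 0. Now the 0-count equals the 1-count, so i ≠ j fails. So xy^t z = 0^{p+p!} 1^{p+p!} ∉ L.
Contradiction. Therefore L is not regular.

0^{p+p!} 1^{p+p!}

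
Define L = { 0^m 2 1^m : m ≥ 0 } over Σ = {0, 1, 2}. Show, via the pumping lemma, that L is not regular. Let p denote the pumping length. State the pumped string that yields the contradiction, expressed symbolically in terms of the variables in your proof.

0^{p+k} 2 1^p

Toward a contradiction, assume L is regular with pumping length p.
Take w = 0^p 2 1^p ∈ L with |w| = 2p+1 ≥ p.
Write w = xyz as guaranteed by the lemma, with |xy| ≤ p and y is nonempty.
The first p characters of w are 0's, so xy (and hence y) consists only of 0's. Write y = 0^k, 1 ≤ k ≤ p.
Pump with i = 2: xy^2z = 0^{p+k} 2 1^p, which would require p+k = p. But k ≥ 1, so xy^2z ∉ L.
Contradiction. Therefore L is not regular.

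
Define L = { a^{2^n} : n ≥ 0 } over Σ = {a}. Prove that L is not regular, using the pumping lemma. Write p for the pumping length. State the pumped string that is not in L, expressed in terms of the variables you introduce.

Toward a contradiction, assume L is regular with pumping length p.
Take w = a^{2^p} ∈ L with |w| = 2^p ≥ p.
The pumping lemma gives a decomposition w = xyz where |xy| ≤ p and |y| > 0.
Then y = a^k for some k with 1 ≤ k ≤ p.
Pump with i = 2: xy^2z = a^{2^p+k}. Since 1 ≤ k ≤ p < 2^p, we have 2^p < 2^p+k < 2^{p+1}, so 2^p+k is not a power of 2. So xy^2z ∉ L.
This is a contradiction; hence L is not regular.

a^{2^p+k}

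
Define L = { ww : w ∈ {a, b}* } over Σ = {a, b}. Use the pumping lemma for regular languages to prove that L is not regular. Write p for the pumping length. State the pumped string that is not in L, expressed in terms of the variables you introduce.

Assume L is regular. Let p be the pumping length given by the pumping lemma.
Take w = a^p b^p a^p b^p = uu where u = a^pb^p; then w ∈ L and |w| = 4p ≥ p.
Write w = xyz as guaranteed by the lemma, with |xy| ≤ p and |y| > 0.
Because |xy| ≤ p and w begins with p copies of a, we have y = a^k with 1 ≤ k ≤ p.
Pump with i = 2: xy^2z = a^{p+k} b^p a^p b^p, of length 4p+k. Suppose this equals vv. The string starts with a and ends with b, so v does too; thus the boundary between the two copies of v is a b→a transition. There is exactly one such transition, at position 2p+k, so |v| = 2p+k and |vv| = 4p+2k ≠ 4p+k since k ≥ 1. So xy^2z ∉ L.
This is a contradiction; hence L is not regular.

a^{p+k} b^p a^p b^p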